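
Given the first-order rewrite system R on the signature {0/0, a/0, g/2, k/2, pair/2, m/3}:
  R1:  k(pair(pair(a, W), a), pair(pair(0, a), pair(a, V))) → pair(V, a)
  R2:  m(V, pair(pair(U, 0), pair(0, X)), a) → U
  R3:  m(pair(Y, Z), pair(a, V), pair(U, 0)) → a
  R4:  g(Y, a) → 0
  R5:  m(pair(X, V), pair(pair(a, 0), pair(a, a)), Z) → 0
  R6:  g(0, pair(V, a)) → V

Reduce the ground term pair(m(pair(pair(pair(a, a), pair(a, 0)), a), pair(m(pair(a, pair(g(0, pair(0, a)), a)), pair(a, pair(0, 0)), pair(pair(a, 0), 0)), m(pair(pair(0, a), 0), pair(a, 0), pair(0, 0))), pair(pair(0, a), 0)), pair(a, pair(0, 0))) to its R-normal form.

1. pair(m(pair(pair(pair(a, a), pair(a, 0)), a), pair(m(pair(a, pair(g(0, pair(0, a)), a)), pair(a, pair(0, 0)), pair(pair(a, 0), 0)), m(pair(pair(0, a), 0), pair(a, 0), pair(0, 0))), pair(pair(0, a), 0)), pair(a, pair(0, 0)))  →  pair(m(pair(pair(pair(a, a), pair(a, 0)), a), pair(a, m(pair(pair(0, a), 0), pair(a, 0), pair(0, 0))), pair(pair(0, a), 0)), pair(a, pair(0, 0)))   [R3 at 1.2.1]
2. pair(m(pair(pair(pair(a, a), pair(a, 0)), a), pair(a, m(pair(pair(0, a), 0), pair(a, 0), pair(0, 0))), pair(pair(0, a), 0)), pair(a, pair(0, 0)))  →  pair(a, pair(a, pair(0, 0)))   [R3 at 1]

pair(a, pair(a, pair(0, 0)))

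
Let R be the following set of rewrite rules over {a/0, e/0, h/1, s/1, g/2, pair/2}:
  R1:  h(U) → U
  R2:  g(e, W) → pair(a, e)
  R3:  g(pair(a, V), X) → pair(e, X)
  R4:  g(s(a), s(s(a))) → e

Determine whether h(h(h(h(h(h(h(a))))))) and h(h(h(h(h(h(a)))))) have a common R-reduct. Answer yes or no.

Reduce t₁ = h(h(h(h(h(h(h(a))))))):
1. h(h(h(h(h(h(h(a)))))))  →  h(h(h(h(h(h(a))))))   [R1 at ε]
2. h(h(h(h(h(h(a))))))  →  h(h(h(h(h(a)))))   [R1 at ε]
3. h(h(h(h(h(a)))))  →  h(h(h(h(a))))   [R1 at ε]
4. h(h(h(h(a))))  →  h(h(h(a)))   [R1 at ε]
5. h(h(h(a)))  →  h(h(a))   [R1 at ε]
6. h(h(a))  →  h(a)   [R1 at ε]
7. h(a)  →  a   [R1 at ε]

Reduce t₂ = h(h(h(h(h(h(a)))))):
1. h(h(h(h(h(h(a))))))  →  h(h(h(h(h(a)))))   [R1 at ε]
2. h(h(h(h(h(a)))))  →  h(h(h(h(a))))   [R1 at ε]
3. h(h(h(h(a))))  →  h(h(h(a)))   [R1 at ε]
4. h(h(h(a)))  →  h(h(a))   [R1 at ε]
5. h(h(a))  →  h(a)   [R1 at ε]
6. h(a)  →  a   [R1 at ε]

yes — NF(t₁) = a, NF(t₂) = a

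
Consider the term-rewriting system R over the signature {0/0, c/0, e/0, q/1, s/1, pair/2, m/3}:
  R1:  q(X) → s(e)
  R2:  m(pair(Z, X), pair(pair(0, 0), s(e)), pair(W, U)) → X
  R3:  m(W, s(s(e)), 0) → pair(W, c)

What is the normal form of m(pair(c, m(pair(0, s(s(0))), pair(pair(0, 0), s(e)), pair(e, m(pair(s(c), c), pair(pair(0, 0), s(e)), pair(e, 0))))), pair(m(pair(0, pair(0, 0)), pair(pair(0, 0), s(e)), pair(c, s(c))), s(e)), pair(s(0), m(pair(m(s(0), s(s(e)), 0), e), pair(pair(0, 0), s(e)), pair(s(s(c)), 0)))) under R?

s(s(0))

1. m(pair(c, m(pair(0, s(s(0))), pair(pair(0, 0), s(e)), pair(e, m(pair(s(c), c), pair(pair(0, 0), s(e)), pair(e, 0))))), pair(m(pair(0, pair(0, 0)), pair(pair(0, 0), s(e)), pair(c, s(c))), s(e)), pair(s(0), m(pair(m(s(0), s(s(e)), 0), e), pair(pair(0, 0), s(e)), pair(s(s(c)), 0))))  →  m(pair(c, s(s(0))), pair(m(pair(0, pair(0, 0)), pair(pair(0, 0), s(e)), pair(c, s(c))), s(e)), pair(s(0), m(pair(m(s(0), s(s(e)), 0), e), pair(pair(0, 0), s(e)), pair(s(s(c)), 0))))   [R2 at 1.2]
2. m(pair(c, s(s(0))), pair(m(pair(0, pair(0, 0)), pair(pair(0, 0), s(e)), pair(c, s(c))), s(e)), pair(s(0), m(pair(m(s(0), s(s(e)), 0), e), pair(pair(0, 0), s(e)), pair(s(s(c)), 0))))  →  m(pair(c, s(s(0))), pair(pair(0, 0), s(e)), pair(s(0), m(pair(m(s(0), s(s(e)), 0), e), pair(pair(0, 0), s(e)), pair(s(s(c)), 0))))   [R2 at 2.1]
3. m(pair(c, s(s(0))), pair(pair(0, 0), s(e)), pair(s(0), m(pair(m(s(0), s(s(e)), 0), e), pair(pair(0, 0), s(e)), pair(s(s(c)), 0))))  →  s(s(0))   [R2 at ε]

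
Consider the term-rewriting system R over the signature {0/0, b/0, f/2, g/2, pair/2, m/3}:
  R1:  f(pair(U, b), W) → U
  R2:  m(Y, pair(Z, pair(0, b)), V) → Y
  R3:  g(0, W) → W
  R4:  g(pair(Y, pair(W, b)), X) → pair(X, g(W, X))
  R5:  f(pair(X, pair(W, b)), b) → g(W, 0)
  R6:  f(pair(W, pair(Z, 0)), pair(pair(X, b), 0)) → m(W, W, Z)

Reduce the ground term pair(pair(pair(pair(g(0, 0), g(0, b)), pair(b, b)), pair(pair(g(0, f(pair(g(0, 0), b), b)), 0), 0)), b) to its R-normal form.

pair(pair(pair(pair(0, b), pair(b, b)), pair(pair(0, 0), 0)), b)

1. pair(pair(pair(pair(g(0, 0), g(0, b)), pair(b, b)), pair(pair(g(0, f(pair(g(0, 0), b), b)), 0), 0)), b)  →  pair(pair(pair(pair(0, g(0, b)), pair(b, b)), pair(pair(g(0, f(pair(g(0, 0), b), b)), 0), 0)), b)   [R3 at 1.1.1.1]
2. pair(pair(pair(pair(0, g(0, b)), pair(b, b)), pair(pair(g(0, f(pair(g(0, 0), b), b)), 0), 0)), b)  →  pair(pair(pair(pair(0, b), pair(b, b)), pair(pair(g(0, f(pair(g(0, 0), b), b)), 0), 0)), b)   [R3 at 1.1.1.2]
3. pair(pair(pair(pair(0, b), pair(b, b)), pair(pair(g(0, f(pair(g(0, 0), b), b)), 0), 0)), b)  →  pair(pair(pair(pair(0, b), pair(b, b)), pair(pair(f(pair(g(0, 0), b), b), 0), 0)), b)   [R3 at 1.2.1.1]
4. pair(pair(pair(pair(0, b), pair(b, b)), pair(pair(f(pair(g(0, 0), b), b), 0), 0)), b)  →  pair(pair(pair(pair(0, b), pair(b, b)), pair(pair(g(0, 0), 0), 0)), b)   [R1 at 1.2.1.1]
5. pair(pair(pair(pair(0, b), pair(b, b)), pair(pair(g(0, 0), 0), 0)), b)  →  pair(pair(pair(pair(0, b), pair(b, b)), pair(pair(0, 0), 0)), b)   [R3 at 1.2.1.1]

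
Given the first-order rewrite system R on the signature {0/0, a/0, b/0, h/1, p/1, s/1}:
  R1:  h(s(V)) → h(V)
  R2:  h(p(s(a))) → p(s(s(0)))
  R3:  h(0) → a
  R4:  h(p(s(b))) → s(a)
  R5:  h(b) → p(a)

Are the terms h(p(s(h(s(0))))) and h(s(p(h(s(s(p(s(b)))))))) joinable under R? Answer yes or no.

yes — NF(t₁) = p(s(s(0))), NF(t₂) = p(s(s(0)))

Reduce t₁ = h(p(s(h(s(0))))):
1. h(p(s(h(s(0)))))  →  h(p(s(h(0))))   [R1 at 1.1.1]
2. h(p(s(h(0))))  →  h(p(s(a)))   [R3 at 1.1.1]
3. h(p(s(a)))  →  p(s(s(0)))   [R2 at ε]

Reduce t₂ = h(s(p(h(s(s(p(s(b)))))))):
1. h(s(p(h(s(s(p(s(b))))))))  →  h(p(h(s(s(p(s(b)))))))   [R1 at ε]
2. h(p(h(s(s(p(s(b)))))))  →  h(p(h(s(p(s(b))))))   [R1 at 1.1]
3. h(p(h(s(p(s(b))))))  →  h(p(h(p(s(b)))))   [R1 at 1.1]
4. h(p(h(p(s(b)))))  →  h(p(s(a)))   [R4 at 1.1]
5. h(p(s(a)))  →  p(s(s(0)))   [R2 at ε]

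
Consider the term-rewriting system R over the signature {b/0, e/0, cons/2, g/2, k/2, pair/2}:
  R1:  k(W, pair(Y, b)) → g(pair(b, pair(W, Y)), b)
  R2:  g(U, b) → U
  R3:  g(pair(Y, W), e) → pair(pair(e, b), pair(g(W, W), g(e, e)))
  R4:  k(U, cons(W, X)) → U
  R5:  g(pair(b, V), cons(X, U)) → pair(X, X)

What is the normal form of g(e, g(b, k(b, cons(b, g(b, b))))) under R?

1. g(e, g(b, k(b, cons(b, g(b, b)))))  →  g(e, g(b, b))   [R4 at 2.2]
2. g(e, g(b, b))  →  g(e, b)   [R2 at 2]
3. g(e, b)  →  e   [R2 at ε]

e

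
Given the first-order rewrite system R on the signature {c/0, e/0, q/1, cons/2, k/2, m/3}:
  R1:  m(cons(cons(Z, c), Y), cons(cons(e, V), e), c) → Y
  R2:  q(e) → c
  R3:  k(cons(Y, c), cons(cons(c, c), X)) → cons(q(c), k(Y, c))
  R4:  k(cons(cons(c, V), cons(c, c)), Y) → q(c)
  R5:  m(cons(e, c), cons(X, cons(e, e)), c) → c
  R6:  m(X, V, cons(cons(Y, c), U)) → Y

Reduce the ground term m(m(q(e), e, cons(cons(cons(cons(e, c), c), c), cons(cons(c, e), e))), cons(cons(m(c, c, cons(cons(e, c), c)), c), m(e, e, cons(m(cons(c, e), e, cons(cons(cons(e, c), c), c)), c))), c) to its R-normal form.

1. m(m(q(e), e, cons(cons(cons(cons(e, c), c), c), cons(cons(c, e), e))), cons(cons(m(c, c, cons(cons(e, c), c)), c), m(e, e, cons(m(cons(c, e), e, cons(cons(cons(e, c), c), c)), c))), c)  →  m(cons(cons(e, c), c), cons(cons(m(c, c, cons(cons(e, c), c)), c), m(e, e, cons(m(cons(c, e), e, cons(cons(cons(e, c), c), c)), c))), c)   [R6 at 1]
2. m(cons(cons(e, c), c), cons(cons(m(c, c, cons(cons(e, c), c)), c), m(e, e, cons(m(cons(c, e), e, cons(cons(cons(e, c), c), c)), c))), c)  →  m(cons(cons(e, c), c), cons(cons(e, c), m(e, e, cons(m(cons(c, e), e, cons(cons(cons(e, c), c), c)), c))), c)   [R6 at 2.1.1]
3. m(cons(cons(e, c), c), cons(cons(e, c), m(e, e, cons(m(cons(c, e), e, cons(cons(cons(e, c), c), c)), c))), c)  →  m(cons(cons(e, c), c), cons(cons(e, c), m(e, e, cons(cons(e, c), c))), c)   [R6 at 2.2.3.1]
4. m(cons(cons(e, c), c), cons(cons(e, c), m(e, e, cons(cons(e, c), c))), c)  →  m(cons(cons(e, c), c), cons(cons(e, c), e), c)   [R6 at 2.2]
5. m(cons(cons(e, c), c), cons(cons(e, c), e), c)  →  c   [R1 at ε]

c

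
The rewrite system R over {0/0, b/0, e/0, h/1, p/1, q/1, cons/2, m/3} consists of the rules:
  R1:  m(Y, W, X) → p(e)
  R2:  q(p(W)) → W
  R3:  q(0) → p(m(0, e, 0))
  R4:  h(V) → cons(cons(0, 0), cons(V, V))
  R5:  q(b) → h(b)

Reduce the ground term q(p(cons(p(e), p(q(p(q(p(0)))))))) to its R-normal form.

cons(p(e), p(0))

1. q(p(cons(p(e), p(q(p(q(p(0))))))))  →  cons(p(e), p(q(p(q(p(0))))))   [R2 at ε]
2. cons(p(e), p(q(p(q(p(0))))))  →  cons(p(e), p(q(p(0))))   [R2 at 2.1]
3. cons(p(e), p(q(p(0))))  →  cons(p(e), p(0))   [R2 at 2.1]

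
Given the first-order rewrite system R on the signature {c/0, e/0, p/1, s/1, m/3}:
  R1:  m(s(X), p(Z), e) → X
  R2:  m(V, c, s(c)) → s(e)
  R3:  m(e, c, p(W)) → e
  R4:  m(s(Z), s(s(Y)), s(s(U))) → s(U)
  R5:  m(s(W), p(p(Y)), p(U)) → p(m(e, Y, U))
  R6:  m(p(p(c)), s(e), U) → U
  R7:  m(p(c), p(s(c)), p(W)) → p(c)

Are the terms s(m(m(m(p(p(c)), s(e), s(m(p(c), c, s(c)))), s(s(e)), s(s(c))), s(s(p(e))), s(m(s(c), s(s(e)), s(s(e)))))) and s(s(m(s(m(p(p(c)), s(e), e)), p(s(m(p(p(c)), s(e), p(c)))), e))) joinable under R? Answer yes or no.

yes — NF(t₁) = s(s(e)), NF(t₂) = s(s(e))

Reduce t₁ = s(m(m(m(p(p(c)), s(e), s(m(p(c), c, s(c)))), s(s(e)), s(s(c))), s(s(p(e))), s(m(s(c), s(s(e)), s(s(e)))))):
1. s(m(m(m(p(p(c)), s(e), s(m(p(c), c, s(c)))), s(s(e)), s(s(c))), s(s(p(e))), s(m(s(c), s(s(e)), s(s(e))))))  →  s(m(m(s(m(p(c), c, s(c))), s(s(e)), s(s(c))), s(s(p(e))), s(m(s(c), s(s(e)), s(s(e))))))   [R6 at 1.1.1]
2. s(m(m(s(m(p(c), c, s(c))), s(s(e)), s(s(c))), s(s(p(e))), s(m(s(c), s(s(e)), s(s(e))))))  →  s(m(s(c), s(s(p(e))), s(m(s(c), s(s(e)), s(s(e))))))   [R4 at 1.1]
3. s(m(s(c), s(s(p(e))), s(m(s(c), s(s(e)), s(s(e))))))  →  s(m(s(c), s(s(p(e))), s(s(e))))   [R4 at 1.3.1]
4. s(m(s(c), s(s(p(e))), s(s(e))))  →  s(s(e))   [R4 at 1]

Reduce t₂ = s(s(m(s(m(p(p(c)), s(e), e)), p(s(m(p(p(c)), s(e), p(c)))), e))):
1. s(s(m(s(m(p(p(c)), s(e), e)), p(s(m(p(p(c)), s(e), p(c)))), e)))  →  s(s(m(p(p(c)), s(e), e)))   [R1 at 1.1]
2. s(s(m(p(p(c)), s(e), e)))  →  s(s(e))   [R6 at 1.1]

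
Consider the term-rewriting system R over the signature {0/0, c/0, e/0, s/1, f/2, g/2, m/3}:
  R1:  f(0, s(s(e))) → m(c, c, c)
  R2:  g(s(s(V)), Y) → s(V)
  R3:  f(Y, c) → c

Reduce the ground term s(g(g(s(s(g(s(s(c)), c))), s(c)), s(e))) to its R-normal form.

1. s(g(g(s(s(g(s(s(c)), c))), s(c)), s(e)))  →  s(g(s(g(s(s(c)), c)), s(e)))   [R2 at 1.1]
2. s(g(s(g(s(s(c)), c)), s(e)))  →  s(g(s(s(c)), s(e)))   [R2 at 1.1.1]
3. s(g(s(s(c)), s(e)))  →  s(s(c))   [R2 at 1]

s(s(c))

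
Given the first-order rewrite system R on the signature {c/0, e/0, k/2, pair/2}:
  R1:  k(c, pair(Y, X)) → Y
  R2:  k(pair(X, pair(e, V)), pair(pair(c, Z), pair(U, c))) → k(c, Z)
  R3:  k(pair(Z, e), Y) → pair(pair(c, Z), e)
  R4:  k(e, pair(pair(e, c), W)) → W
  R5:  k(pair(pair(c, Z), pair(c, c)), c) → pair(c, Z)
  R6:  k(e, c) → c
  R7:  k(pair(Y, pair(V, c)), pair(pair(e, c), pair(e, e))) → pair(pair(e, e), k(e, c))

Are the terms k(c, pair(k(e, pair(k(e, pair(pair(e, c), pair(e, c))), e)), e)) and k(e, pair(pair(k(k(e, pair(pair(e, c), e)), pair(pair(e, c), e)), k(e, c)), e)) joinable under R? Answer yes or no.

yes — NF(t₁) = e, NF(t₂) = e

Reduce t₁ = k(c, pair(k(e, pair(k(e, pair(pair(e, c), pair(e, c))), e)), e)):
1. k(c, pair(k(e, pair(k(e, pair(pair(e, c), pair(e, c))), e)), e))  →  k(e, pair(k(e, pair(pair(e, c), pair(e, c))), e))   [R1 at ε]
2. k(e, pair(k(e, pair(pair(e, c), pair(e, c))), e))  →  k(e, pair(pair(e, c), e))   [R4 at 2.1]
3. k(e, pair(pair(e, c), e))  →  e   [R4 at ε]

Reduce t₂ = k(e, pair(pair(k(k(e, pair(pair(e, c), e)), pair(pair(e, c), e)), k(e, c)), e)):
1. k(e, pair(pair(k(k(e, pair(pair(e, c), e)), pair(pair(e, c), e)), k(e, c)), e))  →  k(e, pair(pair(k(e, pair(pair(e, c), e)), k(e, c)), e))   [R4 at 2.1.1.1]
2. k(e, pair(pair(k(e, pair(pair(e, c), e)), k(e, c)), e))  →  k(e, pair(pair(e, k(e, c)), e))   [R4 at 2.1.1]
3. k(e, pair(pair(e, k(e, c)), e))  →  k(e, pair(pair(e, c), e))   [R6 at 2.1.2]
4. k(e, pair(pair(e, c), e))  →  e   [R4 at ε]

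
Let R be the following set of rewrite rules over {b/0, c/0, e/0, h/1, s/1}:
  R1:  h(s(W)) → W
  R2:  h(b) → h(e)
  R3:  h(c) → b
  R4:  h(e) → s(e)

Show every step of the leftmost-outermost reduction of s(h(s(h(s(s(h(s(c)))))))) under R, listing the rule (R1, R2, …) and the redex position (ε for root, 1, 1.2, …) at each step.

1. s(h(s(h(s(s(h(s(c))))))))  →  s(h(s(s(h(s(c))))))   [R1 at 1]
2. s(h(s(s(h(s(c))))))  →  s(s(h(s(c))))   [R1 at 1]
3. s(s(h(s(c))))  →  s(s(c))   [R1 at 1.1]

s(s(c))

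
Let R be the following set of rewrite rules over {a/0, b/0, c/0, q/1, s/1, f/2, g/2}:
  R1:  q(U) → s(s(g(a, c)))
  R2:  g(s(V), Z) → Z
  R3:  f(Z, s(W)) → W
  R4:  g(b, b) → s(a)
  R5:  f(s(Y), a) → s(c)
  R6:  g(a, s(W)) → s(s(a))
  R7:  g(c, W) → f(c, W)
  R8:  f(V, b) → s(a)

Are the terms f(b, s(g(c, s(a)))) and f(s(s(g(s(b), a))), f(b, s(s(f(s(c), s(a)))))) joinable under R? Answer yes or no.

yes — NF(t₁) = a, NF(t₂) = a

Reduce t₁ = f(b, s(g(c, s(a)))):
1. f(b, s(g(c, s(a))))  →  g(c, s(a))   [R3 at ε]
2. g(c, s(a))  →  f(c, s(a))   [R7 at ε]
3. f(c, s(a))  →  a   [R3 at ε]

Reduce t₂ = f(s(s(g(s(b), a))), f(b, s(s(f(s(c), s(a)))))):
1. f(s(s(g(s(b), a))), f(b, s(s(f(s(c), s(a))))))  →  f(s(s(a)), f(b, s(s(f(s(c), s(a))))))   [R2 at 1.1.1]
2. f(s(s(a)), f(b, s(s(f(s(c), s(a))))))  →  f(s(s(a)), s(f(s(c), s(a))))   [R3 at 2]
3. f(s(s(a)), s(f(s(c), s(a))))  →  f(s(c), s(a))   [R3 at ε]
4. f(s(c), s(a))  →  a   [R3 at ε]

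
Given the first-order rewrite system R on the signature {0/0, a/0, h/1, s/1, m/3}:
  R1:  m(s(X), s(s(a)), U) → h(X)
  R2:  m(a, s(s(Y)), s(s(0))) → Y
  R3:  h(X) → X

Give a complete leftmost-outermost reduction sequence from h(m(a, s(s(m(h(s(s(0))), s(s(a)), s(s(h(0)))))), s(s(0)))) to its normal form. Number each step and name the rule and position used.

1. h(m(a, s(s(m(h(s(s(0))), s(s(a)), s(s(h(0)))))), s(s(0))))  →  m(a, s(s(m(h(s(s(0))), s(s(a)), s(s(h(0)))))), s(s(0)))   [R3 at ε]
2. m(a, s(s(m(h(s(s(0))), s(s(a)), s(s(h(0)))))), s(s(0)))  →  m(h(s(s(0))), s(s(a)), s(s(h(0))))   [R2 at ε]
3. m(h(s(s(0))), s(s(a)), s(s(h(0))))  →  m(s(s(0)), s(s(a)), s(s(h(0))))   [R3 at 1]
4. m(s(s(0)), s(s(a)), s(s(h(0))))  →  h(s(0))   [R1 at ε]
5. h(s(0))  →  s(0)   [R3 at ε]

s(0)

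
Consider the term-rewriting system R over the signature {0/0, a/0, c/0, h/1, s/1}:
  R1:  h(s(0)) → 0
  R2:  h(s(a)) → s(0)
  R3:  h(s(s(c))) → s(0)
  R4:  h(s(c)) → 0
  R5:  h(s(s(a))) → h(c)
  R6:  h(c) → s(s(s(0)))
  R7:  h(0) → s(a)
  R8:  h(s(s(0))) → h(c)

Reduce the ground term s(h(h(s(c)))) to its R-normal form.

s(s(a))

1. s(h(h(s(c))))  →  s(h(0))   [R4 at 1.1]
2. s(h(0))  →  s(s(a))   [R7 at 1]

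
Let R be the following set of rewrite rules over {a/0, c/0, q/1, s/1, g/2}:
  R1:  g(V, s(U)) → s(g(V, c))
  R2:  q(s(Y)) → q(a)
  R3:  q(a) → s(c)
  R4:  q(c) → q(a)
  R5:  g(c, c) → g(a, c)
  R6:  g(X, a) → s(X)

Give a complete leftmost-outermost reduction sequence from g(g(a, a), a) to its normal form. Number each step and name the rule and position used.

s(s(a))

1. g(g(a, a), a)  →  s(g(a, a))   [R6 at ε]
2. s(g(a, a))  →  s(s(a))   [R6 at 1]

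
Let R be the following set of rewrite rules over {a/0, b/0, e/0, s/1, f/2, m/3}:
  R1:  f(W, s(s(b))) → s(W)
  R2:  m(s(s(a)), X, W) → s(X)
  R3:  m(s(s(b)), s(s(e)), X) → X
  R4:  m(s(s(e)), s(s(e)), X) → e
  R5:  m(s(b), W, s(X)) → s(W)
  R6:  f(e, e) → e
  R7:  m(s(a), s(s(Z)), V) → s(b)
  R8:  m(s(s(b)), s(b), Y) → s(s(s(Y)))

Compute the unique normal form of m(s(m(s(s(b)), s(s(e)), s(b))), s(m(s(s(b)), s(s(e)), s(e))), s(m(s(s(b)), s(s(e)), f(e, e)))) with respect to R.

s(e)

1. m(s(m(s(s(b)), s(s(e)), s(b))), s(m(s(s(b)), s(s(e)), s(e))), s(m(s(s(b)), s(s(e)), f(e, e))))  →  m(s(s(b)), s(m(s(s(b)), s(s(e)), s(e))), s(m(s(s(b)), s(s(e)), f(e, e))))   [R3 at 1.1]
2. m(s(s(b)), s(m(s(s(b)), s(s(e)), s(e))), s(m(s(s(b)), s(s(e)), f(e, e))))  →  m(s(s(b)), s(s(e)), s(m(s(s(b)), s(s(e)), f(e, e))))   [R3 at 2.1]
3. m(s(s(b)), s(s(e)), s(m(s(s(b)), s(s(e)), f(e, e))))  →  s(m(s(s(b)), s(s(e)), f(e, e)))   [R3 at ε]
4. s(m(s(s(b)), s(s(e)), f(e, e)))  →  s(f(e, e))   [R3 at 1]
5. s(f(e, e))  →  s(e)   [R6 at 1]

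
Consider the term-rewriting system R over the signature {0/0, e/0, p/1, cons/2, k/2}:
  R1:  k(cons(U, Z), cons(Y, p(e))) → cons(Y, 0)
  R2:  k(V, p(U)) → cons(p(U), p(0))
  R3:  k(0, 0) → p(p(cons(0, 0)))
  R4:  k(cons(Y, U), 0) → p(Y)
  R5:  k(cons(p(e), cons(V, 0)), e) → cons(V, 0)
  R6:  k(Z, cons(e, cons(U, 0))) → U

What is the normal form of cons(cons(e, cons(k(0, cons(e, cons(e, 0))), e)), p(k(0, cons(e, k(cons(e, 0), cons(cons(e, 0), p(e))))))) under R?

1. cons(cons(e, cons(k(0, cons(e, cons(e, 0))), e)), p(k(0, cons(e, k(cons(e, 0), cons(cons(e, 0), p(e)))))))  →  cons(cons(e, cons(e, e)), p(k(0, cons(e, k(cons(e, 0), cons(cons(e, 0), p(e)))))))   [R6 at 1.2.1]
2. cons(cons(e, cons(e, e)), p(k(0, cons(e, k(cons(e, 0), cons(cons(e, 0), p(e)))))))  →  cons(cons(e, cons(e, e)), p(k(0, cons(e, cons(cons(e, 0), 0)))))   [R1 at 2.1.2.2]
3. cons(cons(e, cons(e, e)), p(k(0, cons(e, cons(cons(e, 0), 0)))))  →  cons(cons(e, cons(e, e)), p(cons(e, 0)))   [R6 at 2.1]

cons(cons(e, cons(e, e)), p(cons(e, 0)))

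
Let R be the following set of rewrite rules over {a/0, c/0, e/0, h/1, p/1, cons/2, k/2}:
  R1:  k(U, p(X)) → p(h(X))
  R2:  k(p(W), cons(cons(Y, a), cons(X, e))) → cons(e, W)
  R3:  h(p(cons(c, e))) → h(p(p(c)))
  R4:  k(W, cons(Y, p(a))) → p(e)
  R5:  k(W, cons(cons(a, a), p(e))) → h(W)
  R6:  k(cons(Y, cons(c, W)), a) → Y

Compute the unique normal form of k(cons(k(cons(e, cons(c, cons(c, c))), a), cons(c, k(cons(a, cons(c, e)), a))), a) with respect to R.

e

1. k(cons(k(cons(e, cons(c, cons(c, c))), a), cons(c, k(cons(a, cons(c, e)), a))), a)  →  k(cons(e, cons(c, cons(c, c))), a)   [R6 at ε]
2. k(cons(e, cons(c, cons(c, c))), a)  →  e   [R6 at ε]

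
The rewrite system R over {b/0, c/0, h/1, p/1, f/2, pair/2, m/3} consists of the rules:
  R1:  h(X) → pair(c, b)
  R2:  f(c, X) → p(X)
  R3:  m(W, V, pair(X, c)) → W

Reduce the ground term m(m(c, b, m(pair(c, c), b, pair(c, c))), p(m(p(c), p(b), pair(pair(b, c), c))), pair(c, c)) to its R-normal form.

1. m(m(c, b, m(pair(c, c), b, pair(c, c))), p(m(p(c), p(b), pair(pair(b, c), c))), pair(c, c))  →  m(c, b, m(pair(c, c), b, pair(c, c)))   [R3 at ε]
2. m(c, b, m(pair(c, c), b, pair(c, c)))  →  m(c, b, pair(c, c))   [R3 at 3]
3. m(c, b, pair(c, c))  →  c   [R3 at ε]

c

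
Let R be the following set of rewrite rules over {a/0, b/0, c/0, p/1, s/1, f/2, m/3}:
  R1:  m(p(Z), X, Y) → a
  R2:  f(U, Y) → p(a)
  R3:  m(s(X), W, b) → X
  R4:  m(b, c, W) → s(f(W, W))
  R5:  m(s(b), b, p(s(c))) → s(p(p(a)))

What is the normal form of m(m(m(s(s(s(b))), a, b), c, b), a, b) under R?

1. m(m(m(s(s(s(b))), a, b), c, b), a, b)  →  m(m(s(s(b)), c, b), a, b)   [R3 at 1.1]
2. m(m(s(s(b)), c, b), a, b)  →  m(s(b), a, b)   [R3 at 1]
3. m(s(b), a, b)  →  b   [R3 at ε]

b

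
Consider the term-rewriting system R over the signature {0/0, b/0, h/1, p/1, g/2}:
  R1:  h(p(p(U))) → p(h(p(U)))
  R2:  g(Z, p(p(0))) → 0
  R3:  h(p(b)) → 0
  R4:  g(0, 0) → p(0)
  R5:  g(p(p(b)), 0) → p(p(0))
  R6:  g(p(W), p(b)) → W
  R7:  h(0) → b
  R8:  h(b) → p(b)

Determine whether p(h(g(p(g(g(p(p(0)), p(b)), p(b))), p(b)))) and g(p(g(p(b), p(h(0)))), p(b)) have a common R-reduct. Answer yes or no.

no — NF(t₁) = p(b), NF(t₂) = b

Reduce t₁ = p(h(g(p(g(g(p(p(0)), p(b)), p(b))), p(b)))):
1. p(h(g(p(g(g(p(p(0)), p(b)), p(b))), p(b))))  →  p(h(g(g(p(p(0)), p(b)), p(b))))   [R6 at 1.1]
2. p(h(g(g(p(p(0)), p(b)), p(b))))  →  p(h(g(p(0), p(b))))   [R6 at 1.1.1]
3. p(h(g(p(0), p(b))))  →  p(h(0))   [R6 at 1.1]
4. p(h(0))  →  p(b)   [R7 at 1]

Reduce t₂ = g(p(g(p(b), p(h(0)))), p(b)):
1. g(p(g(p(b), p(h(0)))), p(b))  →  g(p(b), p(h(0)))   [R6 at ε]
2. g(p(b), p(h(0)))  →  g(p(b), p(b))   [R7 at 2.1]
3. g(p(b), p(b))  →  b   [R6 at ε]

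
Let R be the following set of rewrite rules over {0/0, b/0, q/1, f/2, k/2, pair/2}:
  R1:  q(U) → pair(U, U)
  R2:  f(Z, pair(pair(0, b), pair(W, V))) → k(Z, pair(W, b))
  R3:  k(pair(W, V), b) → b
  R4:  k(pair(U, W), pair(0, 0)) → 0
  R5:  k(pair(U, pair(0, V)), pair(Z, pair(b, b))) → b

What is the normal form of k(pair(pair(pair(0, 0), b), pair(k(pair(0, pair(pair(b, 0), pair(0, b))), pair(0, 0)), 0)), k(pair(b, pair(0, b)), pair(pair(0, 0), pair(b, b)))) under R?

1. k(pair(pair(pair(0, 0), b), pair(k(pair(0, pair(pair(b, 0), pair(0, b))), pair(0, 0)), 0)), k(pair(b, pair(0, b)), pair(pair(0, 0), pair(b, b))))  →  k(pair(pair(pair(0, 0), b), pair(0, 0)), k(pair(b, pair(0, b)), pair(pair(0, 0), pair(b, b))))   [R4 at 1.2.1]
2. k(pair(pair(pair(0, 0), b), pair(0, 0)), k(pair(b, pair(0, b)), pair(pair(0, 0), pair(b, b))))  →  k(pair(pair(pair(0, 0), b), pair(0, 0)), b)   [R5 at 2]
3. k(pair(pair(pair(0, 0), b), pair(0, 0)), b)  →  b   [R3 at ε]

b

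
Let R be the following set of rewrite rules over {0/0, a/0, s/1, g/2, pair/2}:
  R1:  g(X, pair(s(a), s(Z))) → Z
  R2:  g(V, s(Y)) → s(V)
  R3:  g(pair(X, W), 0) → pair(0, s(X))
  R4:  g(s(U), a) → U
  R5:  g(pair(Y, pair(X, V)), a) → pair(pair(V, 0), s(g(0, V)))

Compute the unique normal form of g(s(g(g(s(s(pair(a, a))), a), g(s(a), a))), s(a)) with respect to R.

1. g(s(g(g(s(s(pair(a, a))), a), g(s(a), a))), s(a))  →  s(s(g(g(s(s(pair(a, a))), a), g(s(a), a))))   [R2 at ε]
2. s(s(g(g(s(s(pair(a, a))), a), g(s(a), a))))  →  s(s(g(s(pair(a, a)), g(s(a), a))))   [R4 at 1.1.1]
3. s(s(g(s(pair(a, a)), g(s(a), a))))  →  s(s(g(s(pair(a, a)), a)))   [R4 at 1.1.2]
4. s(s(g(s(pair(a, a)), a)))  →  s(s(pair(a, a)))   [R4 at 1.1]

s(s(pair(a, a)))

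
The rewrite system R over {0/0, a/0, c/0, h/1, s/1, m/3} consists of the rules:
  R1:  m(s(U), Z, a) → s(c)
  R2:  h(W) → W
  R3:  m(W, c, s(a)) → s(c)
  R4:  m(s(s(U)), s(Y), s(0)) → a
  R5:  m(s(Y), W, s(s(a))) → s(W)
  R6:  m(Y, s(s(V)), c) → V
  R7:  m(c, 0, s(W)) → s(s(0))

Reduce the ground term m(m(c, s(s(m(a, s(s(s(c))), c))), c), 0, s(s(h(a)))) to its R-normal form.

s(0)

1. m(m(c, s(s(m(a, s(s(s(c))), c))), c), 0, s(s(h(a))))  →  m(m(a, s(s(s(c))), c), 0, s(s(h(a))))   [R6 at 1]
2. m(m(a, s(s(s(c))), c), 0, s(s(h(a))))  →  m(s(c), 0, s(s(h(a))))   [R6 at 1]
3. m(s(c), 0, s(s(h(a))))  →  m(s(c), 0, s(s(a)))   [R2 at 3.1.1]
4. m(s(c), 0, s(s(a)))  →  s(0)   [R5 at ε]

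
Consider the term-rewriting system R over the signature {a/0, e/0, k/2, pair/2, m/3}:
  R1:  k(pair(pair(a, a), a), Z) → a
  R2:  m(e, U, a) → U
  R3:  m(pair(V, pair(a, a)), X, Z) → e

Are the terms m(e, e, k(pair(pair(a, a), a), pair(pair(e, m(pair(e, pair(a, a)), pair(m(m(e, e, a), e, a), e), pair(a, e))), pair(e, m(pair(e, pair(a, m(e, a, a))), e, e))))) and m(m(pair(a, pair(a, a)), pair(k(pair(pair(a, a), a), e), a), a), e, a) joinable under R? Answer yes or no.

yes — NF(t₁) = e, NF(t₂) = e

Reduce t₁ = m(e, e, k(pair(pair(a, a), a), pair(pair(e, m(pair(e, pair(a, a)), pair(m(m(e, e, a), e, a), e), pair(a, e))), pair(e, m(pair(e, pair(a, m(e, a, a))), e, e))))):
1. m(e, e, k(pair(pair(a, a), a), pair(pair(e, m(pair(e, pair(a, a)), pair(m(m(e, e, a), e, a), e), pair(a, e))), pair(e, m(pair(e, pair(a, m(e, a, a))), e, e)))))  →  m(e, e, a)   [R1 at 3]
2. m(e, e, a)  →  e   [R2 at ε]

Reduce t₂ = m(m(pair(a, pair(a, a)), pair(k(pair(pair(a, a), a), e), a), a), e, a):
1. m(m(pair(a, pair(a, a)), pair(k(pair(pair(a, a), a), e), a), a), e, a)  →  m(e, e, a)   [R3 at 1]
2. m(e, e, a)  →  e   [R2 at ε]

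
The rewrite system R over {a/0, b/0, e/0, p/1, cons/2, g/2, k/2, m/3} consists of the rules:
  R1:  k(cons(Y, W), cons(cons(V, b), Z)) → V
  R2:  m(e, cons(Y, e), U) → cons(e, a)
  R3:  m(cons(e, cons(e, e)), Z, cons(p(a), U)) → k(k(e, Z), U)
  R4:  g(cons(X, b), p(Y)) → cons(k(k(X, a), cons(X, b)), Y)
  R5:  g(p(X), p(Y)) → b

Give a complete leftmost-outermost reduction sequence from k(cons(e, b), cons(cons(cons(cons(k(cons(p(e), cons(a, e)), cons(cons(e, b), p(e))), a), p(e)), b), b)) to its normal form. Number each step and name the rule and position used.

cons(cons(e, a), p(e))

1. k(cons(e, b), cons(cons(cons(cons(k(cons(p(e), cons(a, e)), cons(cons(e, b), p(e))), a), p(e)), b), b))  →  cons(cons(k(cons(p(e), cons(a, e)), cons(cons(e, b), p(e))), a), p(e))   [R1 at ε]
2. cons(cons(k(cons(p(e), cons(a, e)), cons(cons(e, b), p(e))), a), p(e))  →  cons(cons(e, a), p(e))   [R1 at 1.1]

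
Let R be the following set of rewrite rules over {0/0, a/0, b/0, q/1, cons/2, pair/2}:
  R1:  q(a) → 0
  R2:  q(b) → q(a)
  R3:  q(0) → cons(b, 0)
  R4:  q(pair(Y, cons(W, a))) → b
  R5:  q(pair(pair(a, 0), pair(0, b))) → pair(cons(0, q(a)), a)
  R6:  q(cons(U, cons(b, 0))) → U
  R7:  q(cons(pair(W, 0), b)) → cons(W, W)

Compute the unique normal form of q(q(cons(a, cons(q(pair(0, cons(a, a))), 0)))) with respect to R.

0

1. q(q(cons(a, cons(q(pair(0, cons(a, a))), 0))))  →  q(q(cons(a, cons(b, 0))))   [R4 at 1.1.2.1]
2. q(q(cons(a, cons(b, 0))))  →  q(a)   [R6 at 1]
3. q(a)  →  0   [R1 at ε]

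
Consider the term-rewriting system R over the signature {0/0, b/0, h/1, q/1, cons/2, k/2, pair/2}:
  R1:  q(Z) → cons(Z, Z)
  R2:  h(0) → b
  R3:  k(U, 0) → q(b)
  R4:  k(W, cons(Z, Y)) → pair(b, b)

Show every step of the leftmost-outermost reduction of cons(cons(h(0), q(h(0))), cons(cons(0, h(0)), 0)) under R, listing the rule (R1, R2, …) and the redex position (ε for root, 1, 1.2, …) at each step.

1. cons(cons(h(0), q(h(0))), cons(cons(0, h(0)), 0))  →  cons(cons(b, q(h(0))), cons(cons(0, h(0)), 0))   [R2 at 1.1]
2. cons(cons(b, q(h(0))), cons(cons(0, h(0)), 0))  →  cons(cons(b, cons(h(0), h(0))), cons(cons(0, h(0)), 0))   [R1 at 1.2]
3. cons(cons(b, cons(h(0), h(0))), cons(cons(0, h(0)), 0))  →  cons(cons(b, cons(b, h(0))), cons(cons(0, h(0)), 0))   [R2 at 1.2.1]
4. cons(cons(b, cons(b, h(0))), cons(cons(0, h(0)), 0))  →  cons(cons(b, cons(b, b)), cons(cons(0, h(0)), 0))   [R2 at 1.2.2]
5. cons(cons(b, cons(b, b)), cons(cons(0, h(0)), 0))  →  cons(cons(b, cons(b, b)), cons(cons(0, b), 0))   [R2 at 2.1.2]

cons(cons(b, cons(b, b)), cons(cons(0, b), 0))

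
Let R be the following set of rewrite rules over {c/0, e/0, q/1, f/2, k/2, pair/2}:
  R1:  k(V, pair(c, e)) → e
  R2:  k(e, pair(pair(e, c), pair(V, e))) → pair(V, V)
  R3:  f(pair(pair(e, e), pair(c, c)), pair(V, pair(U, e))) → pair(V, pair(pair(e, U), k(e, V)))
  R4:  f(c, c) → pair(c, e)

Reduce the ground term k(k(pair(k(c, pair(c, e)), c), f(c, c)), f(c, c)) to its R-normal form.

e

1. k(k(pair(k(c, pair(c, e)), c), f(c, c)), f(c, c))  →  k(k(pair(e, c), f(c, c)), f(c, c))   [R1 at 1.1.1]
2. k(k(pair(e, c), f(c, c)), f(c, c))  →  k(k(pair(e, c), pair(c, e)), f(c, c))   [R4 at 1.2]
3. k(k(pair(e, c), pair(c, e)), f(c, c))  →  k(e, f(c, c))   [R1 at 1]
4. k(e, f(c, c))  →  k(e, pair(c, e))   [R4 at 2]
5. k(e, pair(c, e))  →  e   [R1 at ε]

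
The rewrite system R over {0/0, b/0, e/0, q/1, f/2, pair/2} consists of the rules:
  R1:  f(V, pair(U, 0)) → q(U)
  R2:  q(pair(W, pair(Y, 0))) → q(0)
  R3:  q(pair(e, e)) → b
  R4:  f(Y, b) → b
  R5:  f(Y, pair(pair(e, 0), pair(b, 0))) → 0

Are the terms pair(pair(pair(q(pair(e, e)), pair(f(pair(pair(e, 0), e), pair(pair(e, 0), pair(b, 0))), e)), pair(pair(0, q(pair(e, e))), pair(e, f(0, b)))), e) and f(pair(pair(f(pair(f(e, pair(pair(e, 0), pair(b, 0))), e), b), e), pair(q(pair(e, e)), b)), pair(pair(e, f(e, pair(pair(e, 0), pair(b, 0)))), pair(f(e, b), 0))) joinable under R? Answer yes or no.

Reduce t₁ = pair(pair(pair(q(pair(e, e)), pair(f(pair(pair(e, 0), e), pair(pair(e, 0), pair(b, 0))), e)), pair(pair(0, q(pair(e, e))), pair(e, f(0, b)))), e):
1. pair(pair(pair(q(pair(e, e)), pair(f(pair(pair(e, 0), e), pair(pair(e, 0), pair(b, 0))), e)), pair(pair(0, q(pair(e, e))), pair(e, f(0, b)))), e)  →  pair(pair(pair(b, pair(f(pair(pair(e, 0), e), pair(pair(e, 0), pair(b, 0))), e)), pair(pair(0, q(pair(e, e))), pair(e, f(0, b)))), e)   [R3 at 1.1.1]
2. pair(pair(pair(b, pair(f(pair(pair(e, 0), e), pair(pair(e, 0), pair(b, 0))), e)), pair(pair(0, q(pair(e, e))), pair(e, f(0, b)))), e)  →  pair(pair(pair(b, pair(0, e)), pair(pair(0, q(pair(e, e))), pair(e, f(0, b)))), e)   [R5 at 1.1.2.1]
3. pair(pair(pair(b, pair(0, e)), pair(pair(0, q(pair(e, e))), pair(e, f(0, b)))), e)  →  pair(pair(pair(b, pair(0, e)), pair(pair(0, b), pair(e, f(0, b)))), e)   [R3 at 1.2.1.2]
4. pair(pair(pair(b, pair(0, e)), pair(pair(0, b), pair(e, f(0, b)))), e)  →  pair(pair(pair(b, pair(0, e)), pair(pair(0, b), pair(e, b))), e)   [R4 at 1.2.2.2]

Reduce t₂ = f(pair(pair(f(pair(f(e, pair(pair(e, 0), pair(b, 0))), e), b), e), pair(q(pair(e, e)), b)), pair(pair(e, f(e, pair(pair(e, 0), pair(b, 0)))), pair(f(e, b), 0))):
1. f(pair(pair(f(pair(f(e, pair(pair(e, 0), pair(b, 0))), e), b), e), pair(q(pair(e, e)), b)), pair(pair(e, f(e, pair(pair(e, 0), pair(b, 0)))), pair(f(e, b), 0)))  →  f(pair(pair(b, e), pair(q(pair(e, e)), b)), pair(pair(e, f(e, pair(pair(e, 0), pair(b, 0)))), pair(f(e, b), 0)))   [R4 at 1.1.1]
2. f(pair(pair(b, e), pair(q(pair(e, e)), b)), pair(pair(e, f(e, pair(pair(e, 0), pair(b, 0)))), pair(f(e, b), 0)))  →  f(pair(pair(b, e), pair(b, b)), pair(pair(e, f(e, pair(pair(e, 0), pair(b, 0)))), pair(f(e, b), 0)))   [R3 at 1.2.1]
3. f(pair(pair(b, e), pair(b, b)), pair(pair(e, f(e, pair(pair(e, 0), pair(b, 0)))), pair(f(e, b), 0)))  →  f(pair(pair(b, e), pair(b, b)), pair(pair(e, 0), pair(f(e, b), 0)))   [R5 at 2.1.2]
4. f(pair(pair(b, e), pair(b, b)), pair(pair(e, 0), pair(f(e, b), 0)))  →  f(pair(pair(b, e), pair(b, b)), pair(pair(e, 0), pair(b, 0)))   [R4 at 2.2.1]
5. f(pair(pair(b, e), pair(b, b)), pair(pair(e, 0), pair(b, 0)))  →  0   [R5 at ε]

no — NF(t₁) = pair(pair(pair(b, pair(0, e)), pair(pair(0, b), pair(e, b))), e), NF(t₂) = 0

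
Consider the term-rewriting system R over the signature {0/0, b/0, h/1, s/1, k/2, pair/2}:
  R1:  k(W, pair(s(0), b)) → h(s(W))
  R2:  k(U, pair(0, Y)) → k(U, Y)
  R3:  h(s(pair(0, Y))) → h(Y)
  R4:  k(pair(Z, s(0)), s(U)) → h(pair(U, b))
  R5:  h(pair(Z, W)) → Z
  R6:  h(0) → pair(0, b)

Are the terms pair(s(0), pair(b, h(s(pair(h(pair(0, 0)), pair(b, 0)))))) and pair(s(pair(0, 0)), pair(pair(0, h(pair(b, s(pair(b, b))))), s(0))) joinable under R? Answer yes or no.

Reduce t₁ = pair(s(0), pair(b, h(s(pair(h(pair(0, 0)), pair(b, 0)))))):
1. pair(s(0), pair(b, h(s(pair(h(pair(0, 0)), pair(b, 0))))))  →  pair(s(0), pair(b, h(s(pair(0, pair(b, 0))))))   [R5 at 2.2.1.1.1]
2. pair(s(0), pair(b, h(s(pair(0, pair(b, 0))))))  →  pair(s(0), pair(b, h(pair(b, 0))))   [R3 at 2.2]
3. pair(s(0), pair(b, h(pair(b, 0))))  →  pair(s(0), pair(b, b))   [R5 at 2.2]

Reduce t₂ = pair(s(pair(0, 0)), pair(pair(0, h(pair(b, s(pair(b, b))))), s(0))):
1. pair(s(pair(0, 0)), pair(pair(0, h(pair(b, s(pair(b, b))))), s(0)))  →  pair(s(pair(0, 0)), pair(pair(0, b), s(0)))   [R5 at 2.1.2]

no — NF(t₁) = pair(s(0), pair(b, b)), NF(t₂) = pair(s(pair(0, 0)), pair(pair(0, b), s(0)))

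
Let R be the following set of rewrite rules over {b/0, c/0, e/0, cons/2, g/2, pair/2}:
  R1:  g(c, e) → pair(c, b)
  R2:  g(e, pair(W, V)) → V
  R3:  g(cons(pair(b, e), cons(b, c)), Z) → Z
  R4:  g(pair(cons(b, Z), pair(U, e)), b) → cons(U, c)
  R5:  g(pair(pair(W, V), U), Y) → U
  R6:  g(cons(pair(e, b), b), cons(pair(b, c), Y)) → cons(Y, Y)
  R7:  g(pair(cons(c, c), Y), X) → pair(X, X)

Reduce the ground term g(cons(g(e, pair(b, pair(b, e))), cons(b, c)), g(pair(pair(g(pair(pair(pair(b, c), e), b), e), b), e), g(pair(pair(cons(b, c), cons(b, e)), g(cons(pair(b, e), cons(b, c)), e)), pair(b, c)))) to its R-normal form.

e

1. g(cons(g(e, pair(b, pair(b, e))), cons(b, c)), g(pair(pair(g(pair(pair(pair(b, c), e), b), e), b), e), g(pair(pair(cons(b, c), cons(b, e)), g(cons(pair(b, e), cons(b, c)), e)), pair(b, c))))  →  g(cons(pair(b, e), cons(b, c)), g(pair(pair(g(pair(pair(pair(b, c), e), b), e), b), e), g(pair(pair(cons(b, c), cons(b, e)), g(cons(pair(b, e), cons(b, c)), e)), pair(b, c))))   [R2 at 1.1]
2. g(cons(pair(b, e), cons(b, c)), g(pair(pair(g(pair(pair(pair(b, c), e), b), e), b), e), g(pair(pair(cons(b, c), cons(b, e)), g(cons(pair(b, e), cons(b, c)), e)), pair(b, c))))  →  g(pair(pair(g(pair(pair(pair(b, c), e), b), e), b), e), g(pair(pair(cons(b, c), cons(b, e)), g(cons(pair(b, e), cons(b, c)), e)), pair(b, c)))   [R3 at ε]
3. g(pair(pair(g(pair(pair(pair(b, c), e), b), e), b), e), g(pair(pair(cons(b, c), cons(b, e)), g(cons(pair(b, e), cons(b, c)), e)), pair(b, c)))  →  e   [R5 at ε]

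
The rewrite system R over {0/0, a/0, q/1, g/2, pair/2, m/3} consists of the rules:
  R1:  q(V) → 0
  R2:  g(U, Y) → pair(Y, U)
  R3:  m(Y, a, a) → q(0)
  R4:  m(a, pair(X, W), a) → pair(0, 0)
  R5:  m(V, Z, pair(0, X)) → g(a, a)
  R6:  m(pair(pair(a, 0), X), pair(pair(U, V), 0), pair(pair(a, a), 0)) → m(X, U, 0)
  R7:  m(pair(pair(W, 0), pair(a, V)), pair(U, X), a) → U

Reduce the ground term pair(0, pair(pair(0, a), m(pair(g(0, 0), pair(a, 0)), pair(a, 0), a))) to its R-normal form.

pair(0, pair(pair(0, a), a))

1. pair(0, pair(pair(0, a), m(pair(g(0, 0), pair(a, 0)), pair(a, 0), a)))  →  pair(0, pair(pair(0, a), m(pair(pair(0, 0), pair(a, 0)), pair(a, 0), a)))   [R2 at 2.2.1.1]
2. pair(0, pair(pair(0, a), m(pair(pair(0, 0), pair(a, 0)), pair(a, 0), a)))  →  pair(0, pair(pair(0, a), a))   [R7 at 2.2]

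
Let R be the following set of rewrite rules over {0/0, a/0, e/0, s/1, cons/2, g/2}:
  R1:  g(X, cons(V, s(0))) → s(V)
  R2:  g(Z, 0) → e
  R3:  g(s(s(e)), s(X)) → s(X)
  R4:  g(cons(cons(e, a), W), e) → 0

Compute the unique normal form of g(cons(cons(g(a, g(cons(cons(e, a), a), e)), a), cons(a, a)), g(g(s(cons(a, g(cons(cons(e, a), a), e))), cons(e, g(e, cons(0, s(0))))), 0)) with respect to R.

0

1. g(cons(cons(g(a, g(cons(cons(e, a), a), e)), a), cons(a, a)), g(g(s(cons(a, g(cons(cons(e, a), a), e))), cons(e, g(e, cons(0, s(0))))), 0))  →  g(cons(cons(g(a, 0), a), cons(a, a)), g(g(s(cons(a, g(cons(cons(e, a), a), e))), cons(e, g(e, cons(0, s(0))))), 0))   [R4 at 1.1.1.2]
2. g(cons(cons(g(a, 0), a), cons(a, a)), g(g(s(cons(a, g(cons(cons(e, a), a), e))), cons(e, g(e, cons(0, s(0))))), 0))  →  g(cons(cons(e, a), cons(a, a)), g(g(s(cons(a, g(cons(cons(e, a), a), e))), cons(e, g(e, cons(0, s(0))))), 0))   [R2 at 1.1.1]
3. g(cons(cons(e, a), cons(a, a)), g(g(s(cons(a, g(cons(cons(e, a), a), e))), cons(e, g(e, cons(0, s(0))))), 0))  →  g(cons(cons(e, a), cons(a, a)), e)   [R2 at 2]
4. g(cons(cons(e, a), cons(a, a)), e)  →  0   [R4 at ε]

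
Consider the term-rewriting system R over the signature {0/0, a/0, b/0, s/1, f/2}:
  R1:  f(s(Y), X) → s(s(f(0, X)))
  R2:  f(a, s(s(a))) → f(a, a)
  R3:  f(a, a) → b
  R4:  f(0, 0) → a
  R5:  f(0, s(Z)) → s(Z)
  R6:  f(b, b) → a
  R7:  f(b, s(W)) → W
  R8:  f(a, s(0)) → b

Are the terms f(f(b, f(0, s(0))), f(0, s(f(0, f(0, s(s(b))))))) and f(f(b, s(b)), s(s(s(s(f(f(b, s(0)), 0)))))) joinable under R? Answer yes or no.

no — NF(t₁) = s(s(s(b))), NF(t₂) = s(s(s(a)))

Reduce t₁ = f(f(b, f(0, s(0))), f(0, s(f(0, f(0, s(s(b))))))):
1. f(f(b, f(0, s(0))), f(0, s(f(0, f(0, s(s(b)))))))  →  f(f(b, s(0)), f(0, s(f(0, f(0, s(s(b)))))))   [R5 at 1.2]
2. f(f(b, s(0)), f(0, s(f(0, f(0, s(s(b)))))))  →  f(0, f(0, s(f(0, f(0, s(s(b)))))))   [R7 at 1]
3. f(0, f(0, s(f(0, f(0, s(s(b)))))))  →  f(0, s(f(0, f(0, s(s(b))))))   [R5 at 2]
4. f(0, s(f(0, f(0, s(s(b))))))  →  s(f(0, f(0, s(s(b)))))   [R5 at ε]
5. s(f(0, f(0, s(s(b)))))  →  s(f(0, s(s(b))))   [R5 at 1.2]
6. s(f(0, s(s(b))))  →  s(s(s(b)))   [R5 at 1]

Reduce t₂ = f(f(b, s(b)), s(s(s(s(f(f(b, s(0)), 0)))))):
1. f(f(b, s(b)), s(s(s(s(f(f(b, s(0)), 0))))))  →  f(b, s(s(s(s(f(f(b, s(0)), 0))))))   [R7 at 1]
2. f(b, s(s(s(s(f(f(b, s(0)), 0))))))  →  s(s(s(f(f(b, s(0)), 0))))   [R7 at ε]
3. s(s(s(f(f(b, s(0)), 0))))  →  s(s(s(f(0, 0))))   [R7 at 1.1.1.1]
4. s(s(s(f(0, 0))))  →  s(s(s(a)))   [R4 at 1.1.1]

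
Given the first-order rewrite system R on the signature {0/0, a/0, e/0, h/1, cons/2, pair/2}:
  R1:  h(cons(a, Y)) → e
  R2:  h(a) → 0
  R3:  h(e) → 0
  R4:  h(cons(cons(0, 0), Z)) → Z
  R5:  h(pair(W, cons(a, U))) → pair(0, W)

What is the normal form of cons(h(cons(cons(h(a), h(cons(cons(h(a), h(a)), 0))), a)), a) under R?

1. cons(h(cons(cons(h(a), h(cons(cons(h(a), h(a)), 0))), a)), a)  →  cons(h(cons(cons(0, h(cons(cons(h(a), h(a)), 0))), a)), a)   [R2 at 1.1.1.1]
2. cons(h(cons(cons(0, h(cons(cons(h(a), h(a)), 0))), a)), a)  →  cons(h(cons(cons(0, h(cons(cons(0, h(a)), 0))), a)), a)   [R2 at 1.1.1.2.1.1.1]
3. cons(h(cons(cons(0, h(cons(cons(0, h(a)), 0))), a)), a)  →  cons(h(cons(cons(0, h(cons(cons(0, 0), 0))), a)), a)   [R2 at 1.1.1.2.1.1.2]
4. cons(h(cons(cons(0, h(cons(cons(0, 0), 0))), a)), a)  →  cons(h(cons(cons(0, 0), a)), a)   [R4 at 1.1.1.2]
5. cons(h(cons(cons(0, 0), a)), a)  →  cons(a, a)   [R4 at 1]

cons(a, a)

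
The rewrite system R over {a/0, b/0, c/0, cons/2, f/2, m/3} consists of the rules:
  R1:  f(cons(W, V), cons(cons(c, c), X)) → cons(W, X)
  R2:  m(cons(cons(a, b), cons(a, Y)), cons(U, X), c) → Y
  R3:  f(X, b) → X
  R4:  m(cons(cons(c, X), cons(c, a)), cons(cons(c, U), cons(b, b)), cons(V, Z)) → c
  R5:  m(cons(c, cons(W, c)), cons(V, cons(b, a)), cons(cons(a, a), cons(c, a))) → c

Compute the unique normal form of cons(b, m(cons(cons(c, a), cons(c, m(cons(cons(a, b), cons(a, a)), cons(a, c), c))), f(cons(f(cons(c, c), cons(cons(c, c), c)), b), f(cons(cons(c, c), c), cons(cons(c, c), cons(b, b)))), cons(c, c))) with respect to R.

cons(b, c)

1. cons(b, m(cons(cons(c, a), cons(c, m(cons(cons(a, b), cons(a, a)), cons(a, c), c))), f(cons(f(cons(c, c), cons(cons(c, c), c)), b), f(cons(cons(c, c), c), cons(cons(c, c), cons(b, b)))), cons(c, c)))  →  cons(b, m(cons(cons(c, a), cons(c, a)), f(cons(f(cons(c, c), cons(cons(c, c), c)), b), f(cons(cons(c, c), c), cons(cons(c, c), cons(b, b)))), cons(c, c)))   [R2 at 2.1.2.2]
2. cons(b, m(cons(cons(c, a), cons(c, a)), f(cons(f(cons(c, c), cons(cons(c, c), c)), b), f(cons(cons(c, c), c), cons(cons(c, c), cons(b, b)))), cons(c, c)))  →  cons(b, m(cons(cons(c, a), cons(c, a)), f(cons(cons(c, c), b), f(cons(cons(c, c), c), cons(cons(c, c), cons(b, b)))), cons(c, c)))   [R1 at 2.2.1.1]
3. cons(b, m(cons(cons(c, a), cons(c, a)), f(cons(cons(c, c), b), f(cons(cons(c, c), c), cons(cons(c, c), cons(b, b)))), cons(c, c)))  →  cons(b, m(cons(cons(c, a), cons(c, a)), f(cons(cons(c, c), b), cons(cons(c, c), cons(b, b))), cons(c, c)))   [R1 at 2.2.2]
4. cons(b, m(cons(cons(c, a), cons(c, a)), f(cons(cons(c, c), b), cons(cons(c, c), cons(b, b))), cons(c, c)))  →  cons(b, m(cons(cons(c, a), cons(c, a)), cons(cons(c, c), cons(b, b)), cons(c, c)))   [R1 at 2.2]
5. cons(b, m(cons(cons(c, a), cons(c, a)), cons(cons(c, c), cons(b, b)), cons(c, c)))  →  cons(b, c)   [R4 at 2]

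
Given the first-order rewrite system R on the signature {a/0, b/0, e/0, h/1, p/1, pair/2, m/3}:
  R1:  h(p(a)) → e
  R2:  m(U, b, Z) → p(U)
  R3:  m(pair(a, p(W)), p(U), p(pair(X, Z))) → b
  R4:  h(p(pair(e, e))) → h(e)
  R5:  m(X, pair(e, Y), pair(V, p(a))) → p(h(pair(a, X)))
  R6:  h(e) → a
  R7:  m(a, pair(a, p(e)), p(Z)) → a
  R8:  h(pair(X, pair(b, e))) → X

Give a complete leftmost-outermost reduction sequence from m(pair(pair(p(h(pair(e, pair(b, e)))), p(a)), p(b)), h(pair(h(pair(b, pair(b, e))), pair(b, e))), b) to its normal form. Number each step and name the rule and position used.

1. m(pair(pair(p(h(pair(e, pair(b, e)))), p(a)), p(b)), h(pair(h(pair(b, pair(b, e))), pair(b, e))), b)  →  m(pair(pair(p(e), p(a)), p(b)), h(pair(h(pair(b, pair(b, e))), pair(b, e))), b)   [R8 at 1.1.1.1]
2. m(pair(pair(p(e), p(a)), p(b)), h(pair(h(pair(b, pair(b, e))), pair(b, e))), b)  →  m(pair(pair(p(e), p(a)), p(b)), h(pair(b, pair(b, e))), b)   [R8 at 2]
3. m(pair(pair(p(e), p(a)), p(b)), h(pair(b, pair(b, e))), b)  →  m(pair(pair(p(e), p(a)), p(b)), b, b)   [R8 at 2]
4. m(pair(pair(p(e), p(a)), p(b)), b, b)  →  p(pair(pair(p(e), p(a)), p(b)))   [R2 at ε]

p(pair(pair(p(e), p(a)), p(b)))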